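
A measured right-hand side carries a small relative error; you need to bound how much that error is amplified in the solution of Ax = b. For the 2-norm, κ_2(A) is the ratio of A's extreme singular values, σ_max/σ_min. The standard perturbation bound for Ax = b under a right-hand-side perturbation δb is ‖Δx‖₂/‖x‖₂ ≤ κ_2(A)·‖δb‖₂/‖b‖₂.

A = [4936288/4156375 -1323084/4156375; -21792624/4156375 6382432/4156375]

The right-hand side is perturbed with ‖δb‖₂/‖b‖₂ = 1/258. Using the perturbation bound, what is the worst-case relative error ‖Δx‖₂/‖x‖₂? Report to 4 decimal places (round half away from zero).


AᵀA = [59403378944/2055378125 -17325528192/2055378125; -17325528192/2055378125 5054847056/2055378125]; tr = 515665808/16443025, det = 9834496/411075625
char-poly roots: 784/25 and 12544/16443025
κ = σ_max/σ_min = (28/5)/(112/4055) = 202.7500
perturbation bound = 202.7500·1/258 = 0.7859

0.7859


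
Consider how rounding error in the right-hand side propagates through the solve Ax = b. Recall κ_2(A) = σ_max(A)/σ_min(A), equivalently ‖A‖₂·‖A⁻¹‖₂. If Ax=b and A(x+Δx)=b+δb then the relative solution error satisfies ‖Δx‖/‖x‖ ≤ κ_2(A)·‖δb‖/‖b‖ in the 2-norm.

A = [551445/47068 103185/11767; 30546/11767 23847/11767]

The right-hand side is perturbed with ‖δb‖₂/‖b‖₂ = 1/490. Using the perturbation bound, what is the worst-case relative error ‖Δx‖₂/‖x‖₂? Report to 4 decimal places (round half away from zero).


M = AᵀA = [189780201/1317904 35582733/329476; 35582733/329476 6672114/82369]. tr(M)=296534025/1317904, det(M)=1265625/1317904
char-poly roots: 225 and 5625/1317904
κ_2(A) = √(λ_max/λ_min) = √(225 / (5625/1317904)) = 229.6000
κ_2(A)·‖δb‖/‖b‖ = 0.4686

0.4686


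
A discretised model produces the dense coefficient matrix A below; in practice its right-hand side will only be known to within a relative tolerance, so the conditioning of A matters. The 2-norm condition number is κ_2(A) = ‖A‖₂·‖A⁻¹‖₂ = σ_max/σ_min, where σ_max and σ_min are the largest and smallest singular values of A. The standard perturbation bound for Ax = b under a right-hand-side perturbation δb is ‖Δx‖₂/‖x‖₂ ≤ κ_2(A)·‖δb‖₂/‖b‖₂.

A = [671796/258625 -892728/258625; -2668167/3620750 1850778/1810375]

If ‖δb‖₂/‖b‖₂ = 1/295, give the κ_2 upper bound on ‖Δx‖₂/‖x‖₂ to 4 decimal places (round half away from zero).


M = AᵀA = [152921358081/20975728900 -50969466027/5243932225; -50969466027/5243932225 67962528036/5243932225]. tr(M)=16990858809/839029156, det(M)=2624400/209757289
eigenvalues of AᵀA: λ = (tr ± √(tr²−4·det))/2 = 81/4, 129600/209757289
σ_max=√(81/4)=(9/2), σ_min=√(129600/209757289)=(360/14483) → κ = 181.0375
perturbation bound = 181.0375·1/295 = 0.6137

0.6137


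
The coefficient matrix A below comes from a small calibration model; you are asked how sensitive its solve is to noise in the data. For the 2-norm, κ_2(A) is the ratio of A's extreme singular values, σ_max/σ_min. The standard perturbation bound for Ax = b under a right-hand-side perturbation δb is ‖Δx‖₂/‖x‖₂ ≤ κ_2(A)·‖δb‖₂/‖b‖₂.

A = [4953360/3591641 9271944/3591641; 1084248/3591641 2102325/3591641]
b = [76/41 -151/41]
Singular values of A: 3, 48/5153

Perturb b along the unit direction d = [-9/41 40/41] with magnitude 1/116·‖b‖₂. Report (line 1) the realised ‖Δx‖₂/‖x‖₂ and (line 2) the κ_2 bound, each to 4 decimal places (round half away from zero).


σ_max = 3, σ_min = 48/5153
κ_2(A) = 3 / (48/5153) = 322.0625
κ_2(A)·‖δb‖/‖b‖ = 2.7764
solve Ax = b  →  x = [379.0539 -201.7843]
‖b‖ = 4.1231, ‖x‖ = 429.4168
Δx = A⁻¹·δb where δb = 1/116·4.1231·d; ‖Δx‖ = 3.8158
relative error = 0.0089
realised/bound (from unrounded values) ≈ 0.0032

0.0089
2.7764


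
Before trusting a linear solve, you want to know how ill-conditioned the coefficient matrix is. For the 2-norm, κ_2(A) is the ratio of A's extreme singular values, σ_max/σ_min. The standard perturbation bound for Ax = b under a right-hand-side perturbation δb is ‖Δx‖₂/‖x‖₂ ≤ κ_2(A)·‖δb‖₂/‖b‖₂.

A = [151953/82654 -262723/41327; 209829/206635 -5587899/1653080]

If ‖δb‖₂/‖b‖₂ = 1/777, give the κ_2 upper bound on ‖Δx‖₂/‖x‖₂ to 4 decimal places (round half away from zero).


0.3004

form AᵀA = [2606767101/590976100 -17870789139/1181952200; -17870789139/1181952200 490179982009/9455617600] with trace 21275530225/378224704 and determinant 87890625/1512898816
solving λ² − 21275530225/378224704·λ + 87890625/1512898816 = 0 gives λ = 225/4, 390625/378224704
κ_2(A) = √(λ_max/λ_min) = √((225/4) / (390625/378224704)) = 233.3760
perturbation bound = 233.3760·1/777 = 0.3004


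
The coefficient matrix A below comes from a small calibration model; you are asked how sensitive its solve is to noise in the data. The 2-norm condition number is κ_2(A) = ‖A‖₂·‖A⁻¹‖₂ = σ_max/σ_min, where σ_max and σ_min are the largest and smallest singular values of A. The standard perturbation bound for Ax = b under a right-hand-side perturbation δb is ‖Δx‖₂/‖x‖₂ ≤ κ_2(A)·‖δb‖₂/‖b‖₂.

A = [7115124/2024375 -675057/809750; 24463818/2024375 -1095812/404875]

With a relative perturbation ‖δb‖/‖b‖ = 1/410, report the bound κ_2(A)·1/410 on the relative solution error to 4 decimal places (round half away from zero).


M = AᵀA = [25330863636/159925625 -1139875218/31985125; -1139875218/31985125 205226057/25588100]. tr(M)=2596441609/15602500, det(M)=30769209/97515625
char-poly roots: 16641/100 and 7396/3900625
κ = σ_max/σ_min = (129/10)/(86/1975) = 296.2500
κ_2(A)·‖δb‖/‖b‖ = 0.7226

0.7226


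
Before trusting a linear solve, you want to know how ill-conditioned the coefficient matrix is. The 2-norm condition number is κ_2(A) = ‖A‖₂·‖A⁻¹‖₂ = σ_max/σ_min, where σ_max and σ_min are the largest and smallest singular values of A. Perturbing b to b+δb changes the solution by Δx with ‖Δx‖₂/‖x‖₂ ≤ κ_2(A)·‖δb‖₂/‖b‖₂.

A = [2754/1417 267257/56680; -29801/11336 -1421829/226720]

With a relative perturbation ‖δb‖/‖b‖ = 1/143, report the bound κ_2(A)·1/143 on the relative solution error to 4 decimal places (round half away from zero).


2.4392

AᵀA = [1373508625/128504896 13184950185/514019584; 13184950185/514019584 126576742801/2056078336]; tr = 879011129/12166144, det = 2088025/48664576
eigenvalues of AᵀA: λ = (tr ± √(tr²−4·det))/2 = 289/4, 7225/12166144
κ = σ_max/σ_min = (17/2)/(85/3488) = 348.8000
bound on ‖Δx‖/‖x‖: κ·ε = 348.8000·1/143 = 2.4392


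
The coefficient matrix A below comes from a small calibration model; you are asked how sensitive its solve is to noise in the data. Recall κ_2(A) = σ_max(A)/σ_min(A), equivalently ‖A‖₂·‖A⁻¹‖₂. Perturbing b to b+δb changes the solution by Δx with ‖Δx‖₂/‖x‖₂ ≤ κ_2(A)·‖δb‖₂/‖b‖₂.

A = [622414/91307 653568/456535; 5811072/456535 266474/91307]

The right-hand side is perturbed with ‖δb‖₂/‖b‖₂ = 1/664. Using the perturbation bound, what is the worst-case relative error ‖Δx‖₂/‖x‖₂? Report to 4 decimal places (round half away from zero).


AᵀA = [150358261156/721191025 1353141504/28847641; 1353141504/28847641 7620626116/721191025]; tr = 93979112/429025, det = 29986576/10725625
λ_max, λ_min = (93979112/429025 ± √353200603751424/7362498025)/2 = 5476/25, 5476/429025
κ = σ_max/σ_min = (74/5)/(74/655) = 131.0000
κ_2(A)·‖δb‖/‖b‖ = 0.1973

0.1973


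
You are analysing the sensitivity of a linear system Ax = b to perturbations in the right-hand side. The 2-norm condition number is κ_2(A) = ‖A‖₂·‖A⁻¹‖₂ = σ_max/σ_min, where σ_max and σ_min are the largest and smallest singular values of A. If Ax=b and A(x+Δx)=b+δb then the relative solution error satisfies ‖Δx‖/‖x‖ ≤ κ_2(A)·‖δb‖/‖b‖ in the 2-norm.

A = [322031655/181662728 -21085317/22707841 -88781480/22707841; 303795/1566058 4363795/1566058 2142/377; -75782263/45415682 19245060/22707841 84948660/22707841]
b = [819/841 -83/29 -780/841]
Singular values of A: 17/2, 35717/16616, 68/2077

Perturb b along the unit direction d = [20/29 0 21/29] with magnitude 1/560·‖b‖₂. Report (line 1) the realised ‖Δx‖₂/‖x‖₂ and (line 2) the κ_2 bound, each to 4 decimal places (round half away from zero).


largest singular value 17/2, smallest 68/2077
condition number: (17/2) ÷ (68/2077) = 259.6250
worst-case relative error ≤ 259.6250 × 1/560 = 0.4636
solve Ax = b  →  x = [-0.3466 -0.3387 -0.3258]
‖b‖₂ = 3.1623 and ‖x‖₂ = 0.5839
δb = ε·‖b‖·d = [0.0039 0.0000 0.0041]; solving A·Δx = δb gives ‖Δx‖ = 0.1725
relative error = 0.2954
so the bound overstates the realised error by a factor of ≈ 1.5696 (computed from the unrounded values)

0.2954
0.4636


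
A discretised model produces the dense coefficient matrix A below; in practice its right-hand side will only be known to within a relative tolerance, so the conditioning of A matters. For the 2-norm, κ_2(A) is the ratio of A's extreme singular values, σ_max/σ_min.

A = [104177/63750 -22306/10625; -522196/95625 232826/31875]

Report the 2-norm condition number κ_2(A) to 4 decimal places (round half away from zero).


191.2500

form AᵀA = [1901488441/58522500 -211260449/4876875; -211260449/4876875 93897544/1625625] with trace 211272001/2340900 and determinant 130321/585225
solving λ² − 211272001/2340900·λ + 130321/585225 = 0 gives λ = 361/4, 1444/585225
σ_max=√(361/4)=(19/2), σ_min=√(1444/585225)=(38/765) → κ = 191.2500


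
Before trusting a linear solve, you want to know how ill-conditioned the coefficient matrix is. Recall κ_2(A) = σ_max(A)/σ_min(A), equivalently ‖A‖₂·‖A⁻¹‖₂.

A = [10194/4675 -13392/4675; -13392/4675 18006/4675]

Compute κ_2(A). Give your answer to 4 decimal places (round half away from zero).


form AᵀA = [11330532/874225 -15106176/874225; -15106176/874225 20142468/874225] with trace 1258920/34969 and determinant 1296/34969
eigenvalues of AᵀA: λ = (tr ± √(tr²−4·det))/2 = 36, 36/34969
κ_2(A) = √(λ_max/λ_min) = √(36 / (36/34969)) = 187.0000

187.0000


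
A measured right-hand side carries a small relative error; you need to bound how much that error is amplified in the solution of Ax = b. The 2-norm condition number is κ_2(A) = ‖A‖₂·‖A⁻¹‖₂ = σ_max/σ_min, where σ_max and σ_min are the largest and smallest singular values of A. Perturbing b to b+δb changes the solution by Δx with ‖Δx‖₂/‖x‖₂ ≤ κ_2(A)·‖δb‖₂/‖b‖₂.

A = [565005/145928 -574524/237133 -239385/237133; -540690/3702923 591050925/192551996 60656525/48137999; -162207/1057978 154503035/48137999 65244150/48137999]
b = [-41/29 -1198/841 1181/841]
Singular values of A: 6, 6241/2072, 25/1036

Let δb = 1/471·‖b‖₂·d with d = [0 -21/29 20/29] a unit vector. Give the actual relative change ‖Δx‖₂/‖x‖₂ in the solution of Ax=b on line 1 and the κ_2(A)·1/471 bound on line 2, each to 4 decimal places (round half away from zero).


σ_max = 6, σ_min = 25/1036
κ_2(A) = 6 / (25/1036) = 248.6400
κ_2(A)·‖δb‖/‖b‖ = 0.5279
solve Ax = b  →  x = [-0.3714 -31.8854 76.5011]
‖b‖₂ = 2.4495 and ‖x‖₂ = 82.8808
Δx = A⁻¹·δb where δb = 1/471·2.4495·d; ‖Δx‖ = 0.2155
relative error = 0.0026
tightness: 0.0026 against a bound of 0.5279 (unrounded ratio ≈ 0.0049)

0.0026
0.5279


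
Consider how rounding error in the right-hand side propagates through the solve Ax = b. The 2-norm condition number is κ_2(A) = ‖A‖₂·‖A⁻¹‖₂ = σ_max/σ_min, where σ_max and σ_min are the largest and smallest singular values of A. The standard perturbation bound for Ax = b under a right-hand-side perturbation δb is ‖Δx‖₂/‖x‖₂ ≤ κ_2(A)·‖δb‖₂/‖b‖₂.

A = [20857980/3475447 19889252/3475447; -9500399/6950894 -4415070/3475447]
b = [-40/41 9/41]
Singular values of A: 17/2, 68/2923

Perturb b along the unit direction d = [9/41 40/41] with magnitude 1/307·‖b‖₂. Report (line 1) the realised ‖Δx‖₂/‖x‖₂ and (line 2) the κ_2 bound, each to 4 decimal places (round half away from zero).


1.1901
1.1901

largest singular value 17/2, smallest 68/2923
κ = σ_max/σ_min = (17/2)/(68/2923) = 365.3750
worst-case relative error ≤ 365.3750 × 1/307 = 1.1901
solve Ax = b  →  x = [-0.0852 -0.0811]
2-norm of b is 1.0000; of x, 0.1176
re-solving with b+δb shifts x by Δx of norm 0.1400
relative error = 1.1901
realised/bound = 1 exactly: the bound is attained for this b and d


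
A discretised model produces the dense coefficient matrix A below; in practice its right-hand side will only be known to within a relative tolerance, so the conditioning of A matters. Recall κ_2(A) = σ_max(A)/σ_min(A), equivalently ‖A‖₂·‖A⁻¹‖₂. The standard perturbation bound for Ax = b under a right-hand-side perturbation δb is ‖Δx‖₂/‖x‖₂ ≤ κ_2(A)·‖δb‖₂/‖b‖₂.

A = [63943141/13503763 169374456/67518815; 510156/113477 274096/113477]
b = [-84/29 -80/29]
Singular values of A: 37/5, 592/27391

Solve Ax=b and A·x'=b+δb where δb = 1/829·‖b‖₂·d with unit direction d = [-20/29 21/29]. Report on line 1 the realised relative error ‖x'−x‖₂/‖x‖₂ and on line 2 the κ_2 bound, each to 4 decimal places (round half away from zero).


largest singular value 37/5, smallest 592/27391
κ = σ_max/σ_min = (37/5)/(592/27391) = 342.3875
worst-case relative error ≤ 342.3875 × 1/829 = 0.4130
solve Ax = b  →  x = [-0.4769 -0.2544]
2-norm of b is 4.0000; of x, 0.5405
with δb = [-0.0033 0.0035], A·Δx = δb → ‖Δx‖ = 0.2233
relative error = 0.4130
realised/bound = 1 exactly: the bound is attained for this b and d

0.4130
0.4130


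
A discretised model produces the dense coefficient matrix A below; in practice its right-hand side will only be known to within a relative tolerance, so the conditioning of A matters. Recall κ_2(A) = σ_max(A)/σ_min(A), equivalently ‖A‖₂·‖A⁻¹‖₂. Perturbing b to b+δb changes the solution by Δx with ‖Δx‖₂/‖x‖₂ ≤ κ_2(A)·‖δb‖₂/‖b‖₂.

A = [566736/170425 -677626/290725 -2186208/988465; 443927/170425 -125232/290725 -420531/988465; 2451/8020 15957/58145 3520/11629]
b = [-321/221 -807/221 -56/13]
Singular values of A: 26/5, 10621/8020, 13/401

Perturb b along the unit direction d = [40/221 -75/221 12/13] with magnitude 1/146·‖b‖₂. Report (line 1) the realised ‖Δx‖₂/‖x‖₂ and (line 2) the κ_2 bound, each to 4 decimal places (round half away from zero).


0.0133
1.0986

from the listed singular values, σ₁ = 26/5, σ_n = 13/401
κ = σ_max/σ_min = (26/5)/(13/401) = 160.4000
perturbation bound = 160.4000·1/146 = 1.0986
solve Ax = b  →  x = [-2.2738 62.3205 -68.4383]
‖b‖₂ = 5.8310 and ‖x‖₂ = 92.5895
with δb = [0.0072 -0.0136 0.0369], A·Δx = δb → ‖Δx‖ = 1.2319
dividing the unrounded norms, ‖Δx‖/‖x‖ = 0.0133
tightness: 0.0133 against a bound of 1.0986 (unrounded ratio ≈ 0.0121)


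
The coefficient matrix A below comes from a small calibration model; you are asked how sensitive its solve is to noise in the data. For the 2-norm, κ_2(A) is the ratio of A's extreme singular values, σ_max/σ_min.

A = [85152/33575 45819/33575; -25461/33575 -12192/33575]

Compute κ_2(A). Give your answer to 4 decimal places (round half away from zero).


79.0000

M = AᵀA = [12638601/1803649 6739200/1803649; 6739200/1803649 3596841/1803649]. tr(M)=56178/6241, det(M)=81/6241
solving λ² − 56178/6241·λ + 81/6241 = 0 gives λ = 9, 9/6241
κ = σ_max/σ_min = 3/(3/79) = 79.0000


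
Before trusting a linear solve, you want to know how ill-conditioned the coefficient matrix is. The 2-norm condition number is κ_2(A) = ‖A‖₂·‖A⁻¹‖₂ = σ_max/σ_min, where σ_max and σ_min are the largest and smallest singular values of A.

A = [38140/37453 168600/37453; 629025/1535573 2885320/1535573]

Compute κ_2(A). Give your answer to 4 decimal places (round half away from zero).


AᵀA = [16810386025/13952570641 74700873000/13952570641; 74700873000/13952570641 332006569600/13952570641]; tr = 207505625/8300161, det = 40000/8300161
char-poly roots: 25 and 1600/8300161
κ_2(A) = √(λ_max/λ_min) = √(25 / (1600/8300161)) = 360.1250

360.1250


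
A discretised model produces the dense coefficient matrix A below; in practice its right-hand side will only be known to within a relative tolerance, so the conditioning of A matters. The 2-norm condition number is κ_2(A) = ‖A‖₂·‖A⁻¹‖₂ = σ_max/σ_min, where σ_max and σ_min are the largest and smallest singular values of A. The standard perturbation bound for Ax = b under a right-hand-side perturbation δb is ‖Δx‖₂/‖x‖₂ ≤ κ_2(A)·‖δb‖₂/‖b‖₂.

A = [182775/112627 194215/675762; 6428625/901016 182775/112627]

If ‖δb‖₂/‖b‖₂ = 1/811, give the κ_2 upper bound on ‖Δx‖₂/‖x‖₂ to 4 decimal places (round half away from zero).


form AᵀA = [25856780625/482944576 727139875/60368072; 727139875/60368072 737870725/271656324] with trace 145459225/2585664 and determinant 390625/1149184
char-poly roots: 225/4 and 15625/2585664
σ_max=√(225/4)=(15/2), σ_min=√(15625/2585664)=(125/1608) → κ = 96.4800
worst-case relative error ≤ 96.4800 × 1/811 = 0.1190

0.1190


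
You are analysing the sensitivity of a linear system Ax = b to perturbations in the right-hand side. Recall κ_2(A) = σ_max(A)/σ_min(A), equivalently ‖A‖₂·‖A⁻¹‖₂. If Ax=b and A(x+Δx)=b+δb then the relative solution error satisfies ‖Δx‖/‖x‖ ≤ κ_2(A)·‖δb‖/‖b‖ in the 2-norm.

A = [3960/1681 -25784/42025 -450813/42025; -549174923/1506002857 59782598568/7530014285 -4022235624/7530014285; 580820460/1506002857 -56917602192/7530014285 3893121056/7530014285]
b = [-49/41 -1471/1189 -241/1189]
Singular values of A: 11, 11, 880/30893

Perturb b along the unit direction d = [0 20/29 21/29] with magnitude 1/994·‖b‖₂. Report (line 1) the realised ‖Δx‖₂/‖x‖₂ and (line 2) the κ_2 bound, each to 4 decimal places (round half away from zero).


0.0017
0.3885

from the listed singular values, σ₁ = 11, σ_n = 880/30893
κ_2(A) = 11 / (880/30893) = 386.1625
worst-case relative error ≤ 386.1625 × 1/994 = 0.3885
solve Ax = b  →  x = [-34.2694 -2.2202 -7.2873]
‖b‖ = 1.7321, ‖x‖ = 35.1059
with δb = [0.0000 0.0012 0.0013], A·Δx = δb → ‖Δx‖ = 0.0612
realised ‖Δx‖/‖x‖ = 0.0017
so the bound overstates the realised error by a factor of ≈ 222.9525 (computed from the unrounded values)


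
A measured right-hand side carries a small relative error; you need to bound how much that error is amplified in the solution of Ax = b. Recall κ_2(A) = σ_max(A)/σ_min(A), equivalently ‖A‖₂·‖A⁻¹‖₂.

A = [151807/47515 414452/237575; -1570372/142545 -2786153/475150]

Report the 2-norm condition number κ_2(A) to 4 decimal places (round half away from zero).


form AᵀA = [106939060225/812763081 19011187790/270921027; 19011187790/270921027 13519568609/361228036] with trace 1901150029/11249316 and determinant 15625/66564
eigenvalues of AᵀA: λ = (tr ± √(tr²−4·det))/2 = 169, 15625/11249316
σ_max=√169=13, σ_min=√(15625/11249316)=(125/3354) → κ = 348.8160

348.8160


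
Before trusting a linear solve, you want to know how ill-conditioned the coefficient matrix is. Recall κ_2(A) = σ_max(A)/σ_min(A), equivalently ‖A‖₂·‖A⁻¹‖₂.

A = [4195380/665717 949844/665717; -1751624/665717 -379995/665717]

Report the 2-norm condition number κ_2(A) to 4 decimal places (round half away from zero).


M = AᵀA = [122304141904/2622361681 27518135400/2622361681; 27518135400/2622361681 6192898369/2622361681]. tr(M)=76440833/1560001, det(M)=38416/1560001
char-poly roots: 49 and 784/1560001
κ_2(A) = √(λ_max/λ_min) = √(49 / (784/1560001)) = 312.2500

312.2500


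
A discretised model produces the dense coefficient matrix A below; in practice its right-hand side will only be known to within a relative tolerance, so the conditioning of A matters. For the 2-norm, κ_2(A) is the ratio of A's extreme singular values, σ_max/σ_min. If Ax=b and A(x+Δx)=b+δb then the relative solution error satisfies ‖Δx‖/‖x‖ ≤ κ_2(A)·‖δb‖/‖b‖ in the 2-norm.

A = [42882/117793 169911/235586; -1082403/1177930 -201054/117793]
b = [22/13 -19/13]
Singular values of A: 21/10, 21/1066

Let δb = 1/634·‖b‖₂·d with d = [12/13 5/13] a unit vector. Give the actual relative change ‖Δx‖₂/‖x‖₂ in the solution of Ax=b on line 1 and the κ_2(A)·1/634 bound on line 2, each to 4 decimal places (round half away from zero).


σ_max = 21/10, σ_min = 21/1066
κ = σ_max/σ_min = (21/10)/(21/1066) = 106.6000
κ_2(A)·‖δb‖/‖b‖ = 0.1681
solve Ax = b  →  x = [-44.3417 24.7283]
‖b‖₂ = 2.2361 and ‖x‖₂ = 50.7708
with δb = [0.0033 0.0014], A·Δx = δb → ‖Δx‖ = 0.1790
relative error = 0.0035
tightness: 0.0035 against a bound of 0.1681 (unrounded ratio ≈ 0.0210)

0.0035
0.1681


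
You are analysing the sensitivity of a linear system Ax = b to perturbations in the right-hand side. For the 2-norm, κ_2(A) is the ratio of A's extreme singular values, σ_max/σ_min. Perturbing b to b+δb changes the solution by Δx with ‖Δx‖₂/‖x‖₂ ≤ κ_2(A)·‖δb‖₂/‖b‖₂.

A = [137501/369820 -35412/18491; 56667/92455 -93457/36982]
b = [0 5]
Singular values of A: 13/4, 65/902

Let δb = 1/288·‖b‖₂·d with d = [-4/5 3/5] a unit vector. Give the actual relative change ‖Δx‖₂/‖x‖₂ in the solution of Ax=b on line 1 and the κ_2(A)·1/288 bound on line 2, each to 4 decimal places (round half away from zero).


from the listed singular values, σ₁ = 13/4, σ_n = 65/902
κ = σ_max/σ_min = (13/4)/(65/902) = 45.1000
κ_2(A)·‖δb‖/‖b‖ = 0.1566
solve Ax = b  →  x = [40.8856 7.9377]
‖b‖₂ = 5.0000 and ‖x‖₂ = 41.6490
with δb = [-0.0139 0.0104], A·Δx = δb → ‖Δx‖ = 0.2409
realised ‖Δx‖/‖x‖ = 0.0058
realised/bound (from unrounded values) ≈ 0.0369

0.0058
0.1566


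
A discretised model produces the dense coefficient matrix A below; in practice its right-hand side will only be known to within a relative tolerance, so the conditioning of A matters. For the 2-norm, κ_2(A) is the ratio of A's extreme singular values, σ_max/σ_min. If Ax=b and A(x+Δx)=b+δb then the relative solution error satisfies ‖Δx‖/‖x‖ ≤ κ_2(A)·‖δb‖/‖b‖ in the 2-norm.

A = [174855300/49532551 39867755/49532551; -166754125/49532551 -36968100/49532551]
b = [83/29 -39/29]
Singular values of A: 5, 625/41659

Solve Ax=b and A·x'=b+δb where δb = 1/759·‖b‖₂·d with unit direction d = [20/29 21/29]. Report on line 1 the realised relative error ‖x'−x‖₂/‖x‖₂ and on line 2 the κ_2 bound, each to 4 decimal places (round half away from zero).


0.0042
0.4391

σ_max = 5, σ_min = 625/41659
κ_2(A) = 5 / (625/41659) = 333.2720
perturbation bound = 333.2720·1/759 = 0.4391
solve Ax = b  →  x = [-14.0461 65.1604]
‖b‖₂ = 3.1623 and ‖x‖₂ = 66.6571
with δb = [0.0029 0.0030], A·Δx = δb → ‖Δx‖ = 0.2777
dividing the unrounded norms, ‖Δx‖/‖x‖ = 0.0042
tightness: 0.0042 against a bound of 0.4391 (unrounded ratio ≈ 0.0095)


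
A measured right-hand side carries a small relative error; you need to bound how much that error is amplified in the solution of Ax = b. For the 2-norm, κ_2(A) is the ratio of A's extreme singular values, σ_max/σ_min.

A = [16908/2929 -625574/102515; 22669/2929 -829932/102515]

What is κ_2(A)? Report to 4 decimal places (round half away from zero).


395.9200

AᵀA = [799764025/8579041 -5878186740/60053287; -5878186740/60053287 43205198164/420373009]; tr = 97971029/499849, det = 2500/10201
solving λ² − 97971029/499849·λ + 2500/10201 = 0 gives λ = 196, 625/499849
κ_2(A) = √(λ_max/λ_min) = √(196 / (625/499849)) = 395.9200


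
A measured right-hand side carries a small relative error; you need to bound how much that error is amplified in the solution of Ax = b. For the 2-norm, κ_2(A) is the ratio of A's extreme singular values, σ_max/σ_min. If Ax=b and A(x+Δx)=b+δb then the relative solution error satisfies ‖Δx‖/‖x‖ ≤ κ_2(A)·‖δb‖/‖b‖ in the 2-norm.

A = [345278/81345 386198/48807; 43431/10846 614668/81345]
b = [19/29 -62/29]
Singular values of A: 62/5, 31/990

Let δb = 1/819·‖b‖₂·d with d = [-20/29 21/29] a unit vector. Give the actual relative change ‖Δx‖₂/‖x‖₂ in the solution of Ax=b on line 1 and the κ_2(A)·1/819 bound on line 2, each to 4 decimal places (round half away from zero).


0.0014
0.4835

largest singular value 62/5, smallest 31/990
κ = σ_max/σ_min = (62/5)/(31/990) = 396.0000
perturbation bound = 396.0000·1/819 = 0.4835
solve Ax = b  →  x = [56.3188 -30.1281]
‖b‖ = 2.2361, ‖x‖ = 63.8710
with δb = [-0.0019 0.0020], A·Δx = δb → ‖Δx‖ = 0.0872
dividing the unrounded norms, ‖Δx‖/‖x‖ = 0.0014
realised/bound (from unrounded values) ≈ 0.0028


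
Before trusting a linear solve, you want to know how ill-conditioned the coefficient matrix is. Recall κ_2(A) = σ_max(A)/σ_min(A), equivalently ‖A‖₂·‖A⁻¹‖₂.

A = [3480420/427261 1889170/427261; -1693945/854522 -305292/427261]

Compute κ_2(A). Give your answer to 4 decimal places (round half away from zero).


30.6500

M = AᵀA = [30531078625/434388964 4065246270/108597241; 4065246270/108597241 2178564244/108597241]. tr(M)=135797009/1503076, det(M)=3258025/375769
λ_max, λ_min = (135797009/1503076 ± √18362474706387681/2259237461776)/2 = 361/4, 36100/375769
σ_max=√(361/4)=(19/2), σ_min=√(36100/375769)=(190/613) → κ = 30.6500


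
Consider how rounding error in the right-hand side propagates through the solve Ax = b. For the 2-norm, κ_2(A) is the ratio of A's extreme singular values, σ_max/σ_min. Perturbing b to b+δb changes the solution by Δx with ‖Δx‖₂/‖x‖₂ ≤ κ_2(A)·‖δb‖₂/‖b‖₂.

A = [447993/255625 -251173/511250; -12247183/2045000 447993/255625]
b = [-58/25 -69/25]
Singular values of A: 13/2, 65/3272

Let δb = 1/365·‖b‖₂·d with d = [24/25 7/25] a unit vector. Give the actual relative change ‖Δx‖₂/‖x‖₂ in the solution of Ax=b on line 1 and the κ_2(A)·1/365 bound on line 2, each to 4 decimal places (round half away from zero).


largest singular value 13/2, smallest 65/3272
κ_2(A) = (13/2) / (65/3272) = 327.2000
perturbation bound = 327.2000·1/365 = 0.8964
solve Ax = b  →  x = [-41.9889 -145.0609]
‖b‖ = 3.6056, ‖x‖ = 151.0157
Δx = A⁻¹·δb where δb = 1/365·3.6056·d; ‖Δx‖ = 0.4973
realised ‖Δx‖/‖x‖ = 0.0033
realised/bound (from unrounded values) ≈ 0.0037

0.0033
0.8964


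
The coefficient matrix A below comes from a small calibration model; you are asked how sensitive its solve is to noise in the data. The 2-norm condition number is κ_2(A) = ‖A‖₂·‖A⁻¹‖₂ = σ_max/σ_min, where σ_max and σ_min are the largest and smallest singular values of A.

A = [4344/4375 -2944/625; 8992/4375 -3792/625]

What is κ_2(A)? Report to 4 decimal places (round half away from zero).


17.5000

M = AᵀA = [3989056/765625 -1875456/109375; -1875456/109375 921856/15625]. tr(M)=78656/1225, det(M)=16384/1225
eigenvalues of AᵀA: λ = (tr ± √(tr²−4·det))/2 = 64, 256/1225
σ_max=√64=8, σ_min=√(256/1225)=(16/35) → κ = 17.5000


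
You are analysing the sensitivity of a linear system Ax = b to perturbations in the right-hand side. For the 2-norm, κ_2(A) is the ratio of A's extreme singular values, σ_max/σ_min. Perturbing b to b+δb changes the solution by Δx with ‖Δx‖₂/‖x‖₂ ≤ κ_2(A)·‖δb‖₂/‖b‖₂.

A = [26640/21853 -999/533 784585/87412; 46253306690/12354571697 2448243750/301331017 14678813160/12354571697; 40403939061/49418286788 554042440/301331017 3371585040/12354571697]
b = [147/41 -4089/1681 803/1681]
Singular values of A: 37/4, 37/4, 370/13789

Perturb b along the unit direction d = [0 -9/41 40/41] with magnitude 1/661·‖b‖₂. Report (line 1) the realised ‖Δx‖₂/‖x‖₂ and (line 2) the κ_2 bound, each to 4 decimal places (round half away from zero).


0.0066
0.5215

largest singular value 37/4, smallest 370/13789
κ = σ_max/σ_min = (37/4)/(370/13789) = 344.7250
κ_2(A)·‖δb‖/‖b‖ = 0.5215
solve Ax = b  →  x = [-33.6123 14.0343 7.8952]
2-norm of b is 4.3589; of x, 37.2704
re-solving with b+δb shifts x by Δx of norm 0.2458
dividing the unrounded norms, ‖Δx‖/‖x‖ = 0.0066
tightness: 0.0066 against a bound of 0.5215 (unrounded ratio ≈ 0.0126)


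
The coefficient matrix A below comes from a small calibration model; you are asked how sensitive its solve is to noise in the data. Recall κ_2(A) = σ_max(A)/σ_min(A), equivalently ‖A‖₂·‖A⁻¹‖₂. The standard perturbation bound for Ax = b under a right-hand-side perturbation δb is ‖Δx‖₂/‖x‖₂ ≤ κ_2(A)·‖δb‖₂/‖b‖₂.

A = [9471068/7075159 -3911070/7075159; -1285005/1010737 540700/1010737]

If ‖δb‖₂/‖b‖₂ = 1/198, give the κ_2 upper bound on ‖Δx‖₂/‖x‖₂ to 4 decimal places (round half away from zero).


M = AᵀA = [202867757089/59521848841 -84527131860/59521848841; -84527131860/59521848841 35222278900/59521848841]. tr(M)=1408816781/352200289, det(M)=62500/352200289
char-poly roots: 4 and 15625/352200289
so κ_2 = √(4 / (15625/352200289)) = 300.2720
perturbation bound = 300.2720·1/198 = 1.5165

1.5165


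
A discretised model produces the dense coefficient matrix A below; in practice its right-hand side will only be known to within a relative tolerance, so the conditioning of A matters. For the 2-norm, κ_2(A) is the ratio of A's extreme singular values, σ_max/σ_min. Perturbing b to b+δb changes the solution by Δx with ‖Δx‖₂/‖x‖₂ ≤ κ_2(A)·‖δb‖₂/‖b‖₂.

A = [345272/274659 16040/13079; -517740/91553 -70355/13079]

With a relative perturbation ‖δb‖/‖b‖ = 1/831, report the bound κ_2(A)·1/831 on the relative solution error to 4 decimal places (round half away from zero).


M = AᵀA = [1506070864/44876601 68301580/2136981; 68301580/2136981 3097625/101761]. tr(M)=3415129/53361, det(M)=1600/53361
λ_max, λ_min = (3415129/53361 ± √11662764576241/2847396321)/2 = 64, 25/53361
σ_max=√64=8, σ_min=√(25/53361)=(5/231) → κ = 369.6000
perturbation bound = 369.6000·1/831 = 0.4448

0.4448


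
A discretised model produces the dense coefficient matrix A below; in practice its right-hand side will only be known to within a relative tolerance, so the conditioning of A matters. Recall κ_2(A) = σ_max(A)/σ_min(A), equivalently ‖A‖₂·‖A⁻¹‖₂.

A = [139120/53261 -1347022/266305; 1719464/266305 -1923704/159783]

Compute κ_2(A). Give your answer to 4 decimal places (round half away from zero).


AᵀA = [20357489984/419635225 -22899011104/251781135; -22899011104/251781135 644060008324/3776717025]; tr = 572510324/2613645, det = 479785216/326705625
eigenvalues of AᵀA: λ = (tr ± √(tr²−4·det))/2 = 5476/25, 87616/13068225
so κ_2 = √((5476/25) / (87616/13068225)) = 180.7500

180.7500


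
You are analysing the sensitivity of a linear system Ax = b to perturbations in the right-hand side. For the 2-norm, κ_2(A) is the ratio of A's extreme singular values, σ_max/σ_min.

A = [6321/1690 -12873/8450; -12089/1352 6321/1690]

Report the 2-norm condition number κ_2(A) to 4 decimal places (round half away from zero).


AᵀA = [1953973/20800 -1017681/26000; -1017681/26000 265041/16250]; tr = 4410049/40000, det = 21609/160000
eigenvalues of AᵀA: λ = (tr ± √(tr²−4·det))/2 = 441/4, 49/40000
so κ_2 = √((441/4) / (49/40000)) = 300.0000

300.0000


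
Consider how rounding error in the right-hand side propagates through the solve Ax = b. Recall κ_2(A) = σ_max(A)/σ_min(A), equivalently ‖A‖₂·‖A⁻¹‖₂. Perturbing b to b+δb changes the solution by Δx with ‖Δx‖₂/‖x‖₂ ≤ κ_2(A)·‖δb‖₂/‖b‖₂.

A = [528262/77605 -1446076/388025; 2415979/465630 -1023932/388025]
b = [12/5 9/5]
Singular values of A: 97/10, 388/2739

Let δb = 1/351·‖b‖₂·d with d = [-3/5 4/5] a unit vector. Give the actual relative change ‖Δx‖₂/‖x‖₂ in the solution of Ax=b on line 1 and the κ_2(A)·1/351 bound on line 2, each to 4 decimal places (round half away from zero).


σ_max = 97/10, σ_min = 388/2739
κ = σ_max/σ_min = (97/10)/(388/2739) = 68.4750
bound on ‖Δx‖/‖x‖: κ·ε = 68.4750·1/351 = 0.1951
solve Ax = b  →  x = [0.2729 -0.1455]
2-norm of b is 3.0000; of x, 0.3093
Δx = A⁻¹·δb where δb = 1/351·3.0000·d; ‖Δx‖ = 0.0603
dividing the unrounded norms, ‖Δx‖/‖x‖ = 0.1951
so the bound is sharp here: realised error equals the bound

0.1951
0.1951


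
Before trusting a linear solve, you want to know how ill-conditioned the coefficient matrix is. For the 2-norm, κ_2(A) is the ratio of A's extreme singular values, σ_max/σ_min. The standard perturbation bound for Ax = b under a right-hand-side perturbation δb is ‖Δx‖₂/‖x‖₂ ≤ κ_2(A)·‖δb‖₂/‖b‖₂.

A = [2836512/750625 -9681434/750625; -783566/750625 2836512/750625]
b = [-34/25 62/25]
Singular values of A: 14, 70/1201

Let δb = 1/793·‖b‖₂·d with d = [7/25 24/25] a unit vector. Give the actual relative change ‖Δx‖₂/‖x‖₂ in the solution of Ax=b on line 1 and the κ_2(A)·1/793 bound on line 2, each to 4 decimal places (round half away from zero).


σ_max = 14, σ_min = 70/1201
condition number: 14 ÷ (70/1201) = 240.2000
bound on ‖Δx‖/‖x‖: κ·ε = 240.2000·1/793 = 0.3029
solve Ax = b  →  x = [32.9017 9.7451]
‖b‖₂ = 2.8284 and ‖x‖₂ = 34.3146
Δx = A⁻¹·δb where δb = 1/793·2.8284·d; ‖Δx‖ = 0.0612
relative error = 0.0018
realised/bound (from unrounded values) ≈ 0.0059

0.0018
0.3029


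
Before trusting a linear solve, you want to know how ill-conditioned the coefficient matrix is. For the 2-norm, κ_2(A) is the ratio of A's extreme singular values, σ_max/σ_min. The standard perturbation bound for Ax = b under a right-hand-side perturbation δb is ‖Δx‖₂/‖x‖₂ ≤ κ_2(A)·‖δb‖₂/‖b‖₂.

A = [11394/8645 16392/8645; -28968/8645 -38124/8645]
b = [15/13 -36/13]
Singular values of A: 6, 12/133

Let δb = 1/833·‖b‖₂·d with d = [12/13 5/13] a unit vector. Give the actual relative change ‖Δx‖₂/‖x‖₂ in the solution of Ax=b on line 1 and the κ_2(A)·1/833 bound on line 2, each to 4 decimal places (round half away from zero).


from the listed singular values, σ₁ = 6, σ_n = 12/133
condition number: 6 ÷ (12/133) = 66.5000
κ_2(A)·‖δb‖/‖b‖ = 0.0798
solve Ax = b  →  x = [0.3000 0.4000]
‖b‖₂ = 3.0000 and ‖x‖₂ = 0.5000
Δx = A⁻¹·δb where δb = 1/833·3.0000·d; ‖Δx‖ = 0.0399
relative error = 0.0798
so the bound is sharp here: realised error equals the bound

0.0798
0.0798


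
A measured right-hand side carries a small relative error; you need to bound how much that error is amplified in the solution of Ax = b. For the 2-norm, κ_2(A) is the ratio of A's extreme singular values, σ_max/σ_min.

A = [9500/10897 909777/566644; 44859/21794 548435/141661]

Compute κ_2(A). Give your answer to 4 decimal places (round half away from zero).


AᵀA = [2373329881/474978436 2224898955/237489218; 2224898955/237489218 33373901641/1899913744]; tr = 148329485/6574096, det = 130321/26296384
λ_max, λ_min = (148329485/6574096 ± √22000779377600409/43218738217216)/2 = 361/16, 361/1643524
κ_2(A) = √(λ_max/λ_min) = √((361/16) / (361/1643524)) = 320.5000

320.5000


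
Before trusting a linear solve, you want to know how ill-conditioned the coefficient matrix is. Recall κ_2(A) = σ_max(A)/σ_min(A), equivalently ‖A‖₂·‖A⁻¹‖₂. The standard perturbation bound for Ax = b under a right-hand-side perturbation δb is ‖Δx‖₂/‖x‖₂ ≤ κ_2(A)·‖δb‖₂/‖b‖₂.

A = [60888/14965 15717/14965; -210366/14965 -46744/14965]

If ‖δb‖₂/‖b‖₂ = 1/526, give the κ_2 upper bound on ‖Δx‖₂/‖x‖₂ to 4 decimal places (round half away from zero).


form AᵀA = [1918448100/8958049 431613000/8958049; 431613000/8958049 97281025/8958049] with trace 1199125/5329 and determinant 22500/5329
eigenvalues of AᵀA: λ = (tr ± √(tr²−4·det))/2 = 225, 100/5329
σ_max=√225=15, σ_min=√(100/5329)=(10/73) → κ = 109.5000
worst-case relative error ≤ 109.5000 × 1/526 = 0.2082

0.2082


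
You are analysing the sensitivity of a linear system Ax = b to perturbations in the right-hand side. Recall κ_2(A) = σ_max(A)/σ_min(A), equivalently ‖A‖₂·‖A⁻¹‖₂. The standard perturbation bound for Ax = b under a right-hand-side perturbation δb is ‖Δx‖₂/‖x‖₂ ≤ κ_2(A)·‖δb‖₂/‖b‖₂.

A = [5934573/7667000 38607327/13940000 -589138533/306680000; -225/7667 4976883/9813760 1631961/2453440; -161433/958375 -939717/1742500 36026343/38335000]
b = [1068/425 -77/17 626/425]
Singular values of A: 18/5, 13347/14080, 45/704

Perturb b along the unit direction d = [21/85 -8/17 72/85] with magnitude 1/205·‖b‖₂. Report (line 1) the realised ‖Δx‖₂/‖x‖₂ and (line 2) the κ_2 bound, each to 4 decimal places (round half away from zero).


0.0066
0.2747

σ_max = 18/5, σ_min = 45/704
κ = σ_max/σ_min = (18/5)/(45/704) = 56.3200
perturbation bound = 56.3200·1/205 = 0.2747
solve Ax = b  →  x = [61.1734 -12.4545 5.3849]
2-norm of b is 5.3852; of x, 62.6602
re-solving with b+δb shifts x by Δx of norm 0.4110
dividing the unrounded norms, ‖Δx‖/‖x‖ = 0.0066
realised/bound (from unrounded values) ≈ 0.0239


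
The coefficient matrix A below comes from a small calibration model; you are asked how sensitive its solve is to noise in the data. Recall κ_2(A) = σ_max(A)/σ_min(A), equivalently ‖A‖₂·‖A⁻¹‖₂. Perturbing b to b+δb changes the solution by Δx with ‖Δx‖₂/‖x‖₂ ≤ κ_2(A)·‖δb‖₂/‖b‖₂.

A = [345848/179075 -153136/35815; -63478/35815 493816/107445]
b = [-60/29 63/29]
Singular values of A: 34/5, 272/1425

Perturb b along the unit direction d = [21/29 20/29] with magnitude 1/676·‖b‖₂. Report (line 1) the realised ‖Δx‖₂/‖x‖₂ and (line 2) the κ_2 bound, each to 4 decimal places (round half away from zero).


0.0527
0.0527

from the listed singular values, σ₁ = 34/5, σ_n = 272/1425
κ_2(A) = (34/5) / (272/1425) = 35.6250
bound on ‖Δx‖/‖x‖: κ·ε = 35.6250·1/676 = 0.0527
solve Ax = b  →  x = [-0.1697 0.4072]
‖b‖ = 3.0000, ‖x‖ = 0.4412
re-solving with b+δb shifts x by Δx of norm 0.0232
realised ‖Δx‖/‖x‖ = 0.0527
realised/bound = 1 exactly: the bound is attained for this b and d


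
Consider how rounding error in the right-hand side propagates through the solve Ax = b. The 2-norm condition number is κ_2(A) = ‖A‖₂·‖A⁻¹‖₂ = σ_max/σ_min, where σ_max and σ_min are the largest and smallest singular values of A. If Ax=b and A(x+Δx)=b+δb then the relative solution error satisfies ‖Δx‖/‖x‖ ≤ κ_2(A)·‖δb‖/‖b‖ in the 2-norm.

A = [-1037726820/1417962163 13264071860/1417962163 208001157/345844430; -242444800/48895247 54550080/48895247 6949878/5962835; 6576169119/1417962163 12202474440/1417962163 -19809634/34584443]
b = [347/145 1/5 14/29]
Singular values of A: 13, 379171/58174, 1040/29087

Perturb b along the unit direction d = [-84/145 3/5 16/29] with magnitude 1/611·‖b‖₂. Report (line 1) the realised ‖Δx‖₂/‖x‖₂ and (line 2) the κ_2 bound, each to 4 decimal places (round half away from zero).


0.0040
0.5951

σ_max = 13, σ_min = 1040/29087
κ_2(A) = 13 / (1040/29087) = 363.5875
κ_2(A)·‖δb‖/‖b‖ = 0.5951
solve Ax = b  →  x = [-6.1019 1.5306 -27.2524]
‖b‖ = 2.4495, ‖x‖ = 27.9691
with δb = [-0.0023 0.0024 0.0022], A·Δx = δb → ‖Δx‖ = 0.1121
relative error = 0.0040
tightness: 0.0040 against a bound of 0.5951 (unrounded ratio ≈ 0.0067)
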